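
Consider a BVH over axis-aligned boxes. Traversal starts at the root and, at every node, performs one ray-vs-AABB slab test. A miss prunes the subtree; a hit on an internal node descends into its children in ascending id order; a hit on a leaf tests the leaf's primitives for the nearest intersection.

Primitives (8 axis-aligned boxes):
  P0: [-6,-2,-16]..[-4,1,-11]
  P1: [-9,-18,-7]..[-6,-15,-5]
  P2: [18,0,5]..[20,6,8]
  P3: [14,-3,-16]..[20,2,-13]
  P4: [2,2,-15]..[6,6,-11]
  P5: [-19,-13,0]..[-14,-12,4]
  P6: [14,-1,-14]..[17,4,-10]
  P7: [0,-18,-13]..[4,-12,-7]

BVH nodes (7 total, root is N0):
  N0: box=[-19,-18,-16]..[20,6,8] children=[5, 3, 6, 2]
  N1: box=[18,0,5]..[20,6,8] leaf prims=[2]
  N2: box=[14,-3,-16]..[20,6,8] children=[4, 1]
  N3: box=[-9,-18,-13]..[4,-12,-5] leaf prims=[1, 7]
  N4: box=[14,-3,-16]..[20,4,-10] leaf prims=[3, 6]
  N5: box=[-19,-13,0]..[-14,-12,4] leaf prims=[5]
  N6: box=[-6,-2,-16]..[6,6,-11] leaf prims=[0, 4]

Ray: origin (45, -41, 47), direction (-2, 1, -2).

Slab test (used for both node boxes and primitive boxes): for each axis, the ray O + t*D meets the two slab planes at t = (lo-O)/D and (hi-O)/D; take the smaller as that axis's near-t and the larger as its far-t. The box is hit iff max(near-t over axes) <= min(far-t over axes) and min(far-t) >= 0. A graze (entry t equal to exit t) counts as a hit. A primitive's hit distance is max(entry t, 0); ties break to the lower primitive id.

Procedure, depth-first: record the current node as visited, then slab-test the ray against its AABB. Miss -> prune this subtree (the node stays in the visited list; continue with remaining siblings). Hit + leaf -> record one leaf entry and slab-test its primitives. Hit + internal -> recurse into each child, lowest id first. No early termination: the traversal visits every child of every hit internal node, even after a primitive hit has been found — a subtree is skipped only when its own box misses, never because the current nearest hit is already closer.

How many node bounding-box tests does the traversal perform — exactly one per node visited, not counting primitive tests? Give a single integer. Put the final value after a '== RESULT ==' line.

Trace the traversal:
N0 x:[25/2,32] y:[23,47] z:[39/2,63/2] -> hit [23,63/2], descend [2, 3, 5, 6]
  N2 x:[25/2,31/2] y:[38,47] z:[39/2,63/2] -> miss, prune
  N3 x:[41/2,27] y:[23,29] z:[26,30] -> hit [26,27] leaf, test {P1@t=26, P7(miss)}
  N5 x:[59/2,32] y:[28,29] z:[43/2,47/2] -> miss, prune
  N6 x:[39/2,51/2] y:[39,47] z:[29,63/2] -> miss, prune

5 AABB tests over nodes [0, 2, 3, 5, 6]; 1 leaf entered; closest P1.

== RESULT ==
5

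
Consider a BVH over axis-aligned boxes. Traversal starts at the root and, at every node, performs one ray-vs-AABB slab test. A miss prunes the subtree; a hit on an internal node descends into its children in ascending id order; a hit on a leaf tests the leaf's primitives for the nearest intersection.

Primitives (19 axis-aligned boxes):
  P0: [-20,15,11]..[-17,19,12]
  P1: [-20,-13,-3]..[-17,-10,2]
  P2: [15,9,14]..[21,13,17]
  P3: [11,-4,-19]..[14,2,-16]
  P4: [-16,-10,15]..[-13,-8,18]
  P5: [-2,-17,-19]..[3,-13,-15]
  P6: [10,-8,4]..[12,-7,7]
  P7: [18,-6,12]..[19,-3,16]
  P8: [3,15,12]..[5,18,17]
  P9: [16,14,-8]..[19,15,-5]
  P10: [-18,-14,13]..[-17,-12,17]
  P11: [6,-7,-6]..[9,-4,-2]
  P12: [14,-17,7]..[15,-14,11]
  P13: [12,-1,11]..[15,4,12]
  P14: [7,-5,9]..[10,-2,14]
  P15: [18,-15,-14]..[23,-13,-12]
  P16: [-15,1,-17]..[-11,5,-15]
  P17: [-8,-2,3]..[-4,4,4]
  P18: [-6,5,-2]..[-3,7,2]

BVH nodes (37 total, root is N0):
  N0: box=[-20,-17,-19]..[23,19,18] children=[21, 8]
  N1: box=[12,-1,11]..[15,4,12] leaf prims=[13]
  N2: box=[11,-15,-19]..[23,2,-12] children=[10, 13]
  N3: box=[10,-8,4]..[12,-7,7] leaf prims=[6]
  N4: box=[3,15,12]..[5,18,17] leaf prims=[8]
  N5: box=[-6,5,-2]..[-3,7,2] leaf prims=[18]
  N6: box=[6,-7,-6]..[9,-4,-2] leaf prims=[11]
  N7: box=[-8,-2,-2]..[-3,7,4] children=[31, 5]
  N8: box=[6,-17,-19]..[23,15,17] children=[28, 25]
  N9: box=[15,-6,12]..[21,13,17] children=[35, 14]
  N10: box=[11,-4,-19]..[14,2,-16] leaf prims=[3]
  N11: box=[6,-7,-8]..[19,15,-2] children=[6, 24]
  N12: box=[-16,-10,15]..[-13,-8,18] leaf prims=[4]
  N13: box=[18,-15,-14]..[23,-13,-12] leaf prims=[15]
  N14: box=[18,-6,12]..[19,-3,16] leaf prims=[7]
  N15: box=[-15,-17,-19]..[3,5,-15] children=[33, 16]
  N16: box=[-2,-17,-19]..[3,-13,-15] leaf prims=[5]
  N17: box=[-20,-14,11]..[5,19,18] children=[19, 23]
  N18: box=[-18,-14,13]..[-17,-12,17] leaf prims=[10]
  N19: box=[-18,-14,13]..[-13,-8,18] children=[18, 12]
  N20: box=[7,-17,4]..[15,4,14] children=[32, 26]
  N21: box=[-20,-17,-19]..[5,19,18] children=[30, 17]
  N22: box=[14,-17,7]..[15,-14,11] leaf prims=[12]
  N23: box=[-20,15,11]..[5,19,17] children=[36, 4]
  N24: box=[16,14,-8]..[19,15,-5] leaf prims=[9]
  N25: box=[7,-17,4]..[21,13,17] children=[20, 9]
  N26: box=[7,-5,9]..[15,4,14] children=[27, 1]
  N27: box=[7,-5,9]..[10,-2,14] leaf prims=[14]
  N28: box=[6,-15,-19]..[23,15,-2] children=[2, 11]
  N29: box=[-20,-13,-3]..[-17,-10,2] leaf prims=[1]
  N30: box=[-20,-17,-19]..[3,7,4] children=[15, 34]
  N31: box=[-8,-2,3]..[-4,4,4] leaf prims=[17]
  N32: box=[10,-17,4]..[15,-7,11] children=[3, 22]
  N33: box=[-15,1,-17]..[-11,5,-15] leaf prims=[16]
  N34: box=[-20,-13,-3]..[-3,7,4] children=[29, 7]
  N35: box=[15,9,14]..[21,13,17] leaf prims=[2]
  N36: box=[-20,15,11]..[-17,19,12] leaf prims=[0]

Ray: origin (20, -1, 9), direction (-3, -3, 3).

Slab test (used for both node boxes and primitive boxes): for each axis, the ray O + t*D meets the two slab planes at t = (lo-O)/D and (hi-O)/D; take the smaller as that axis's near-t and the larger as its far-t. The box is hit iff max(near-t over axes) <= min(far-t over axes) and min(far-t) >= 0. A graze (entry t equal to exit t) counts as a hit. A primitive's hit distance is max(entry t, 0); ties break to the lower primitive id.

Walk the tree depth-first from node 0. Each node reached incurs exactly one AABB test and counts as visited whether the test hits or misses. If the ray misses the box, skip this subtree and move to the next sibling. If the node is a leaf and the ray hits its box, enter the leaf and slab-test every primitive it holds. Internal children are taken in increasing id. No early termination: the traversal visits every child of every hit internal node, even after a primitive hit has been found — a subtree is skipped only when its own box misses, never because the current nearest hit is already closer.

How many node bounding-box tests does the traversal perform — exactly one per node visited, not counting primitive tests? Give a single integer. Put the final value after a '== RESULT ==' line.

Traverse from the root:
N0 x:[-1,40/3] y:[-20/3,16/3] z:[-28/3,3] -> hit [-1,3], descend [8, 21]
  N8 x:[-1,14/3] y:[-16/3,16/3] z:[-28/3,8/3] -> hit [-1,8/3], descend [25, 28]
    N25 x:[-1/3,13/3] y:[-14/3,16/3] z:[-5/3,8/3] -> hit [-1/3,8/3], descend [9, 20]
      N9 x:[-1/3,5/3] y:[-14/3,5/3] z:[1,8/3] -> hit [1,5/3], descend [14, 35]
        N14 x:[1/3,2/3] y:[2/3,5/3] z:[1,7/3] -> miss, prune
        N35 x:[-1/3,5/3] y:[-14/3,-10/3] z:[5/3,8/3] -> miss, prune
      N20 x:[5/3,13/3] y:[-5/3,16/3] z:[-5/3,5/3] -> hit [5/3,5/3], descend [26, 32]
        N26 x:[5/3,13/3] y:[-5/3,4/3] z:[0,5/3] -> miss, prune
        N32 x:[5/3,10/3] y:[2,16/3] z:[-5/3,2/3] -> miss, prune
    N28 x:[-1,14/3] y:[-16/3,14/3] z:[-28/3,-11/3] -> miss, prune
  N21 x:[5,40/3] y:[-20/3,16/3] z:[-28/3,3] -> miss, prune

11 AABB tests over nodes [0, 8, 25, 9, 14, 35, 20, 26, 32, 28, 21]; 0 leaves entered; closest miss.

== RESULT ==
11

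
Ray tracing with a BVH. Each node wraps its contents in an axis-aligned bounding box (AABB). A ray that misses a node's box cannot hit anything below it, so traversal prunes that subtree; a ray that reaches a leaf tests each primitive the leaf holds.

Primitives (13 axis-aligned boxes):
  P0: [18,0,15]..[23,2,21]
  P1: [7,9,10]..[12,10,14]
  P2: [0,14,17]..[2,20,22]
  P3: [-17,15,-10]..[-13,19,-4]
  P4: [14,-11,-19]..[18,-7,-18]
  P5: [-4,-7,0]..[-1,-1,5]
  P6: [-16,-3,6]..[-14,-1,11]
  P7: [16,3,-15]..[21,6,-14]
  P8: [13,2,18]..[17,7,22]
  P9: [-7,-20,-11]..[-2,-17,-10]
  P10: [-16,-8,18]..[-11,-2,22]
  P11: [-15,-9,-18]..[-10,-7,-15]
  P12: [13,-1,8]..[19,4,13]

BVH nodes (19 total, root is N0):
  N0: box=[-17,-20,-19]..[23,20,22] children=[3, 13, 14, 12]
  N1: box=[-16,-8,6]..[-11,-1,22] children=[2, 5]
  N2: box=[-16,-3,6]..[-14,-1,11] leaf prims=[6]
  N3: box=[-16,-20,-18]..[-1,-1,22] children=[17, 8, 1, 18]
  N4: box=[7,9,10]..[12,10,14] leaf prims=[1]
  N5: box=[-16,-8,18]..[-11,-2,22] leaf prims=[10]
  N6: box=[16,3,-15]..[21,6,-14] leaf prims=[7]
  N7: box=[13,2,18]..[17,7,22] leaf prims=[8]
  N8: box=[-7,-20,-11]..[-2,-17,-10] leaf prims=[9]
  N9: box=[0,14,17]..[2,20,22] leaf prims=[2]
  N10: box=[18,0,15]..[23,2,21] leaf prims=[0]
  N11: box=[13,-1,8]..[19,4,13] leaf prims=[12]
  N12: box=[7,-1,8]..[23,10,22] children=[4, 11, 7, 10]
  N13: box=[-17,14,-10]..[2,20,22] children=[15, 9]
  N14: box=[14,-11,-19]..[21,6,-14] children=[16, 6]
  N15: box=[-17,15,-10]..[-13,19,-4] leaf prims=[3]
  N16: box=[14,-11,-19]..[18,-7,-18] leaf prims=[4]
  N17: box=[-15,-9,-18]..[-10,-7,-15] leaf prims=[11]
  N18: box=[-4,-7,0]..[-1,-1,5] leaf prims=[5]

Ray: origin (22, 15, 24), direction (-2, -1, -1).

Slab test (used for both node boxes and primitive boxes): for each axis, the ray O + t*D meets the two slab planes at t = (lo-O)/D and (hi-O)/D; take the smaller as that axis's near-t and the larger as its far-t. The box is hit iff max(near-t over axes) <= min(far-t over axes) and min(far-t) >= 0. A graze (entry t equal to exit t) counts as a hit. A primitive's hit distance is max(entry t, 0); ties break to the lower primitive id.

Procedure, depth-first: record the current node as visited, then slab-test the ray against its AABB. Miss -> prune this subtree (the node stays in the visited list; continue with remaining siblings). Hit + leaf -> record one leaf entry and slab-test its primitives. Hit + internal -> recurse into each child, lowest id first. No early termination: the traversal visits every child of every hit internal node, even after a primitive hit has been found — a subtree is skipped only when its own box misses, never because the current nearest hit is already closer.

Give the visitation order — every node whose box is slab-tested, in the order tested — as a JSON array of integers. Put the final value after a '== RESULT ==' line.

Traverse from the root:
N0 x:[-1/2,39/2] y:[-5,35] z:[2,43] -> hit [2,39/2], descend [3, 12, 13, 14]
  N3 x:[23/2,19] y:[16,35] z:[2,42] -> hit [16,19], descend [1, 8, 17, 18]
    N1 x:[33/2,19] y:[16,23] z:[2,18] -> hit [33/2,18], descend [2, 5]
      N2 x:[18,19] y:[16,18] z:[13,18] -> hit [18,18] leaf, test {P6@t=18}
      N5 x:[33/2,19] y:[17,23] z:[2,6] -> miss, prune
    N8 x:[12,29/2] y:[32,35] z:[34,35] -> miss, prune
    N17 x:[16,37/2] y:[22,24] z:[39,42] -> miss, prune
    N18 x:[23/2,13] y:[16,22] z:[19,24] -> miss, prune
  N12 x:[-1/2,15/2] y:[5,16] z:[2,16] -> hit [5,15/2], descend [4, 7, 10, 11]
    N4 x:[5,15/2] y:[5,6] z:[10,14] -> miss, prune
    N7 x:[5/2,9/2] y:[8,13] z:[2,6] -> miss, prune
    N10 x:[-1/2,2] y:[13,15] z:[3,9] -> miss, prune
    N11 x:[3/2,9/2] y:[11,16] z:[11,16] -> miss, prune
  N13 x:[10,39/2] y:[-5,1] z:[2,34] -> miss, prune
  N14 x:[1/2,4] y:[9,26] z:[38,43] -> miss, prune

Visited [0, 3, 1, 2, 5, 8, 17, 18, 12, 4, 7, 10, 11, 13, 14]. Tests: 15 box, 1 leaf. Nearest: P6.

== RESULT ==
[0, 3, 1, 2, 5, 8, 17, 18, 12, 4, 7, 10, 11, 13, 14]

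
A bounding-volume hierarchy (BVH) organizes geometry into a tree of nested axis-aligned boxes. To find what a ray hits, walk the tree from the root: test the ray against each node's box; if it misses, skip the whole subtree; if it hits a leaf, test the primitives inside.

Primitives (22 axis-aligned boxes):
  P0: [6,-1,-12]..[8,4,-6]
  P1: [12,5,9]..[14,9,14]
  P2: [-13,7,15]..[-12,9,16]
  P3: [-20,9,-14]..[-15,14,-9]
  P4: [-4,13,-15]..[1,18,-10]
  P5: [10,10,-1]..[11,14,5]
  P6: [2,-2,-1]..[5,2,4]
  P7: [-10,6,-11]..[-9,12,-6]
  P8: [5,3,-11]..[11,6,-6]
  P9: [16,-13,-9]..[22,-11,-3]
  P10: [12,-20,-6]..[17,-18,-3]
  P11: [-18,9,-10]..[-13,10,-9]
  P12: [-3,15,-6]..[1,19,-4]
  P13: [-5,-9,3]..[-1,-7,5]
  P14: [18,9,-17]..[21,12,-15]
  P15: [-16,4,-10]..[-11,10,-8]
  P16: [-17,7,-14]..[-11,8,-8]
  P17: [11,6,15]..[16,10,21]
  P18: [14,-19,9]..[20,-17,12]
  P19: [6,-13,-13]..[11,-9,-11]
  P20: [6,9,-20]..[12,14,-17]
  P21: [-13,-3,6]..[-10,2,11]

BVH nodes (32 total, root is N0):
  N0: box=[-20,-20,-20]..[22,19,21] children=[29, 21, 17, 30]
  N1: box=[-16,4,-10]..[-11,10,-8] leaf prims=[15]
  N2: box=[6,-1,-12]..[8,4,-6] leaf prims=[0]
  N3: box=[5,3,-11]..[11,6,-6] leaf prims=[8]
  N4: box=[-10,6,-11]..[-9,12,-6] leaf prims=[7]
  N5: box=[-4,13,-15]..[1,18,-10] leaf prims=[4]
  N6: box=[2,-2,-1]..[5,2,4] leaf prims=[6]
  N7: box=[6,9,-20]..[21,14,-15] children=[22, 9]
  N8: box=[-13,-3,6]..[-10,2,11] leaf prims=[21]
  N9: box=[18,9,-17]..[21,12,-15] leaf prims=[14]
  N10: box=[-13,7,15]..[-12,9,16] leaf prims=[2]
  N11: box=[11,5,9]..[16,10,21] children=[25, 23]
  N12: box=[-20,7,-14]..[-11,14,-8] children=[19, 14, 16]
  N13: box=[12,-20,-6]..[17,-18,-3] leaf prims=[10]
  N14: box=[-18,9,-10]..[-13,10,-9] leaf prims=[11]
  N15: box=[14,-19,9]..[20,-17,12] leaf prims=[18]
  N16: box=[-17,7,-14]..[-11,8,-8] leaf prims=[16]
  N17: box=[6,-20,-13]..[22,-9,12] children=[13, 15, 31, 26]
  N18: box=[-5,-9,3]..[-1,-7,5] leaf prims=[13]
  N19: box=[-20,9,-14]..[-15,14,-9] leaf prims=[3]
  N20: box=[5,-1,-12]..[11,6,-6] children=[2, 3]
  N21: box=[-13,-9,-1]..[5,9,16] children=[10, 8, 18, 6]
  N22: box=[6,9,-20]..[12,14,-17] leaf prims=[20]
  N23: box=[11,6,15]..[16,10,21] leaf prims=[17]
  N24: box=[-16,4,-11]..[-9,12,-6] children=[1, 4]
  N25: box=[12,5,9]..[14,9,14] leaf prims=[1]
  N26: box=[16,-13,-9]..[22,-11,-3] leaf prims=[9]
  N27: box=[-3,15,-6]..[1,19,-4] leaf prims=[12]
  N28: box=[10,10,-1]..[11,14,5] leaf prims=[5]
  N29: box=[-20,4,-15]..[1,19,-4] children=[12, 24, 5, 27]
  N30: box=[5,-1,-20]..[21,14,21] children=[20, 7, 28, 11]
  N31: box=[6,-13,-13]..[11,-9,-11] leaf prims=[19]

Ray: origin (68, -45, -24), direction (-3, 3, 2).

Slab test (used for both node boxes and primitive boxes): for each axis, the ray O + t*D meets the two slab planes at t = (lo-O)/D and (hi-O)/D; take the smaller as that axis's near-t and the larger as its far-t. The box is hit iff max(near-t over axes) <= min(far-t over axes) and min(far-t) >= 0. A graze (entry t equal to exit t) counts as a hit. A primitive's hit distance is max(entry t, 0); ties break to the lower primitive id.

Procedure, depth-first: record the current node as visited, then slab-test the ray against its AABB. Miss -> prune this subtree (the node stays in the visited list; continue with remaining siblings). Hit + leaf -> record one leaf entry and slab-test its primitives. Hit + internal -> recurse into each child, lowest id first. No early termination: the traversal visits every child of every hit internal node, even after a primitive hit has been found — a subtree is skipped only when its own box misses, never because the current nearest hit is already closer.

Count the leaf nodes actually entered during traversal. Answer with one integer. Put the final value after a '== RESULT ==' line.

Walk:
N0 x:[46/3,88/3] y:[25/3,64/3] z:[2,45/2] -> hit [46/3,64/3], descend [17, 21, 29, 30]
  N17 x:[46/3,62/3] y:[25/3,12] z:[11/2,18] -> miss, prune
  N21 x:[21,27] y:[12,18] z:[23/2,20] -> miss, prune
  N29 x:[67/3,88/3] y:[49/3,64/3] z:[9/2,10] -> miss, prune
  N30 x:[47/3,21] y:[44/3,59/3] z:[2,45/2] -> hit [47/3,59/3], descend [7, 11, 20, 28]
    N7 x:[47/3,62/3] y:[18,59/3] z:[2,9/2] -> miss, prune
    N11 x:[52/3,19] y:[50/3,55/3] z:[33/2,45/2] -> hit [52/3,55/3], descend [23, 25]
      N23 x:[52/3,19] y:[17,55/3] z:[39/2,45/2] -> miss, prune
      N25 x:[18,56/3] y:[50/3,18] z:[33/2,19] -> hit [18,18] leaf, test {P1@t=18}
    N20 x:[19,21] y:[44/3,17] z:[6,9] -> miss, prune
    N28 x:[19,58/3] y:[55/3,59/3] z:[23/2,29/2] -> miss, prune

order=[0, 17, 21, 29, 30, 7, 11, 23, 25, 20, 28]  |boxes|=11  |leaves|=1  hit=P1

== RESULT ==
1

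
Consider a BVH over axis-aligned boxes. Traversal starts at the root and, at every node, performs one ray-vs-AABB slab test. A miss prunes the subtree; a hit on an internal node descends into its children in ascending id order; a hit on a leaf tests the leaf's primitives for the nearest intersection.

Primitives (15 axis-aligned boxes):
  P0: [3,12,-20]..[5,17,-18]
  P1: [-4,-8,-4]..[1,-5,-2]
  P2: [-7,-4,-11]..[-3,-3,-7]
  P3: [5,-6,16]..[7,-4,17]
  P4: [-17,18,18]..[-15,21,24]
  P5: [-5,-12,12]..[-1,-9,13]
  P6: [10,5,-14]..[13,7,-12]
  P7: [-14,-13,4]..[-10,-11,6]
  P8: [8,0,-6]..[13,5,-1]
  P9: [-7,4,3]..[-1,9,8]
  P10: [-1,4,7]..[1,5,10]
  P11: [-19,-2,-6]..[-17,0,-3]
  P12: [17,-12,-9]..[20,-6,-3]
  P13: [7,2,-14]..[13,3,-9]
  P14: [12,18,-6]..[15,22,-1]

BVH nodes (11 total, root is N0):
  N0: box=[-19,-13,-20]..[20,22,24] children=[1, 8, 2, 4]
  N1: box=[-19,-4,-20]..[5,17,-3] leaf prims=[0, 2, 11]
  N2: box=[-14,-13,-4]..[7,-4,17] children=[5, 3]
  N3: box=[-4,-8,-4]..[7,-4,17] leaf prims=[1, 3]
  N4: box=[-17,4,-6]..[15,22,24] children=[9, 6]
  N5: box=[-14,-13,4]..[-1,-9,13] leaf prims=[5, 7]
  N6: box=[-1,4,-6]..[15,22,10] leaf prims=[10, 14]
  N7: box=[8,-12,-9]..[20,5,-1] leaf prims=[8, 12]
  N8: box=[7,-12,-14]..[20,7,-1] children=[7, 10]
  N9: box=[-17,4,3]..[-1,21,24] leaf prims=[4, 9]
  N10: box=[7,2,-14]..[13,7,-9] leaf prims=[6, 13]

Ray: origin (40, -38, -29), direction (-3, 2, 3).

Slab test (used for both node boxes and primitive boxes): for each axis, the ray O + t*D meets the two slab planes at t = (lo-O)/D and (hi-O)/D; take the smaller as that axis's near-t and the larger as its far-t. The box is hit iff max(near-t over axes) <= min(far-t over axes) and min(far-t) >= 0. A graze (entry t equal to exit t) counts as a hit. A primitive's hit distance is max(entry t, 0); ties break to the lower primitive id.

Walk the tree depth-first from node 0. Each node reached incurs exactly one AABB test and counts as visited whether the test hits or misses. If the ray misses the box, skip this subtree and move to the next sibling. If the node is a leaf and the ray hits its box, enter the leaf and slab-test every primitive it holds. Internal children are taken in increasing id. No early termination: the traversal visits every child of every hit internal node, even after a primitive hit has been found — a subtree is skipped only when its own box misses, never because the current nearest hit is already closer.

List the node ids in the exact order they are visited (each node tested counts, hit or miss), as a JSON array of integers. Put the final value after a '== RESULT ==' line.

Walk:
N0 x:[20/3,59/3] y:[25/2,30] z:[3,53/3] -> hit [25/2,53/3], descend [1, 2, 4, 8]
  N1 x:[35/3,59/3] y:[17,55/2] z:[3,26/3] -> miss, prune
  N2 x:[11,18] y:[25/2,17] z:[25/3,46/3] -> hit [25/2,46/3], descend [3, 5]
    N3 x:[11,44/3] y:[15,17] z:[25/3,46/3] -> miss, prune
    N5 x:[41/3,18] y:[25/2,29/2] z:[11,14] -> hit [41/3,14] leaf, test {P5@t=41/3, P7(miss)}
  N4 x:[25/3,19] y:[21,30] z:[23/3,53/3] -> miss, prune
  N8 x:[20/3,11] y:[13,45/2] z:[5,28/3] -> miss, prune

order=[0, 1, 2, 3, 5, 4, 8]  |boxes|=7  |leaves|=1  hit=P5

== RESULT ==
[0, 1, 2, 3, 5, 4, 8]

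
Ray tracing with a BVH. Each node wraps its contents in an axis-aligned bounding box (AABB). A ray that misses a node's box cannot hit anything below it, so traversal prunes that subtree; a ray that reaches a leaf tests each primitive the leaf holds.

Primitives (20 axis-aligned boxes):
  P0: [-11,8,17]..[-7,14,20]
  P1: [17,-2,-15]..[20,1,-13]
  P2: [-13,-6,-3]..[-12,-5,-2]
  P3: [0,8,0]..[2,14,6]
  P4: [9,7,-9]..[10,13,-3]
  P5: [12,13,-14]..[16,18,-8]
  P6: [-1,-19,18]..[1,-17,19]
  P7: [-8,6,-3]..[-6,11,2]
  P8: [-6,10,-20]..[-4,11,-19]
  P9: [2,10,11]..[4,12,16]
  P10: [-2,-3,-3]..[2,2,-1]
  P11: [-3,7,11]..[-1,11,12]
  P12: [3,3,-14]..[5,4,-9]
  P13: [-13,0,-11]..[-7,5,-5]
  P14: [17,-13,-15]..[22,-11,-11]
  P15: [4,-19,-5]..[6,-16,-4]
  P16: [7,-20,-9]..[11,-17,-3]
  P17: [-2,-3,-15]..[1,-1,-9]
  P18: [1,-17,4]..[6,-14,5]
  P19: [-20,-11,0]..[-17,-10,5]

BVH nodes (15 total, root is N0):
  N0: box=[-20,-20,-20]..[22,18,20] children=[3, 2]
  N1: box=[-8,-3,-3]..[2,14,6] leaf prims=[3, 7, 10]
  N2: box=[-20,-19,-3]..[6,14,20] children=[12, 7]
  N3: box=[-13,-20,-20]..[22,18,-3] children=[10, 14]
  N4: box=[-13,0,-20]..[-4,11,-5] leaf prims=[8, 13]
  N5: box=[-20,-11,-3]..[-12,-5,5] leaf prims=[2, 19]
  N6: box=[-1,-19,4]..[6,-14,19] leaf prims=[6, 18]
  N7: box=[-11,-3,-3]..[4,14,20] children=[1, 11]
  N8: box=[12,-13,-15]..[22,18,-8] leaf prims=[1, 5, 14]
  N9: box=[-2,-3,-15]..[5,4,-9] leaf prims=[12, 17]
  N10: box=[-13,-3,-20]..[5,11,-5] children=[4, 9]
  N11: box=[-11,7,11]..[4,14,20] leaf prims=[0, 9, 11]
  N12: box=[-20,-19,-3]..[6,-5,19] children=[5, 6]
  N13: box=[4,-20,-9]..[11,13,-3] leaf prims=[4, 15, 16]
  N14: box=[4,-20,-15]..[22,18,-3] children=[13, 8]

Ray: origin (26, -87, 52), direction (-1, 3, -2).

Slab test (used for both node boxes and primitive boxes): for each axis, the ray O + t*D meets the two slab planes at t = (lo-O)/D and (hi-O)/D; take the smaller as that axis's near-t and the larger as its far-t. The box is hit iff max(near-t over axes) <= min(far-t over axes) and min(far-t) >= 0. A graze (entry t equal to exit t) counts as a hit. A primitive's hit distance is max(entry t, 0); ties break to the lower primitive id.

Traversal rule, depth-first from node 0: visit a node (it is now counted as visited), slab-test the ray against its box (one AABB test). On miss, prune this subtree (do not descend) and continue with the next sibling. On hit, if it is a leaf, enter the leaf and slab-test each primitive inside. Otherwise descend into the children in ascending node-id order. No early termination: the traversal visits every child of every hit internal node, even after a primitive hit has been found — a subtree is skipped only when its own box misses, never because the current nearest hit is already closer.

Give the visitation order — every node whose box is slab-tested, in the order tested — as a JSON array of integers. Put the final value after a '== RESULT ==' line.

Walk:
N0 x:[4,46] y:[67/3,35] z:[16,36] -> hit [67/3,35], descend [2, 3]
  N2 x:[20,46] y:[68/3,101/3] z:[16,55/2] -> hit [68/3,55/2], descend [7, 12]
    N7 x:[22,37] y:[28,101/3] z:[16,55/2] -> miss, prune
    N12 x:[20,46] y:[68/3,82/3] z:[33/2,55/2] -> hit [68/3,82/3], descend [5, 6]
      N5 x:[38,46] y:[76/3,82/3] z:[47/2,55/2] -> miss, prune
      N6 x:[20,27] y:[68/3,73/3] z:[33/2,24] -> hit [68/3,24] leaf, test {P6(miss), P18@t=47/2}
  N3 x:[4,39] y:[67/3,35] z:[55/2,36] -> hit [55/2,35], descend [10, 14]
    N10 x:[21,39] y:[28,98/3] z:[57/2,36] -> hit [57/2,98/3], descend [4, 9]
      N4 x:[30,39] y:[29,98/3] z:[57/2,36] -> hit [30,98/3] leaf, test {P8(miss), P13(miss)}
      N9 x:[21,28] y:[28,91/3] z:[61/2,67/2] -> miss, prune
    N14 x:[4,22] y:[67/3,35] z:[55/2,67/2] -> miss, prune

order=[0, 2, 7, 12, 5, 6, 3, 10, 4, 9, 14]  |boxes|=11  |leaves|=2  hit=P18

== RESULT ==
[0, 2, 7, 12, 5, 6, 3, 10, 4, 9, 14]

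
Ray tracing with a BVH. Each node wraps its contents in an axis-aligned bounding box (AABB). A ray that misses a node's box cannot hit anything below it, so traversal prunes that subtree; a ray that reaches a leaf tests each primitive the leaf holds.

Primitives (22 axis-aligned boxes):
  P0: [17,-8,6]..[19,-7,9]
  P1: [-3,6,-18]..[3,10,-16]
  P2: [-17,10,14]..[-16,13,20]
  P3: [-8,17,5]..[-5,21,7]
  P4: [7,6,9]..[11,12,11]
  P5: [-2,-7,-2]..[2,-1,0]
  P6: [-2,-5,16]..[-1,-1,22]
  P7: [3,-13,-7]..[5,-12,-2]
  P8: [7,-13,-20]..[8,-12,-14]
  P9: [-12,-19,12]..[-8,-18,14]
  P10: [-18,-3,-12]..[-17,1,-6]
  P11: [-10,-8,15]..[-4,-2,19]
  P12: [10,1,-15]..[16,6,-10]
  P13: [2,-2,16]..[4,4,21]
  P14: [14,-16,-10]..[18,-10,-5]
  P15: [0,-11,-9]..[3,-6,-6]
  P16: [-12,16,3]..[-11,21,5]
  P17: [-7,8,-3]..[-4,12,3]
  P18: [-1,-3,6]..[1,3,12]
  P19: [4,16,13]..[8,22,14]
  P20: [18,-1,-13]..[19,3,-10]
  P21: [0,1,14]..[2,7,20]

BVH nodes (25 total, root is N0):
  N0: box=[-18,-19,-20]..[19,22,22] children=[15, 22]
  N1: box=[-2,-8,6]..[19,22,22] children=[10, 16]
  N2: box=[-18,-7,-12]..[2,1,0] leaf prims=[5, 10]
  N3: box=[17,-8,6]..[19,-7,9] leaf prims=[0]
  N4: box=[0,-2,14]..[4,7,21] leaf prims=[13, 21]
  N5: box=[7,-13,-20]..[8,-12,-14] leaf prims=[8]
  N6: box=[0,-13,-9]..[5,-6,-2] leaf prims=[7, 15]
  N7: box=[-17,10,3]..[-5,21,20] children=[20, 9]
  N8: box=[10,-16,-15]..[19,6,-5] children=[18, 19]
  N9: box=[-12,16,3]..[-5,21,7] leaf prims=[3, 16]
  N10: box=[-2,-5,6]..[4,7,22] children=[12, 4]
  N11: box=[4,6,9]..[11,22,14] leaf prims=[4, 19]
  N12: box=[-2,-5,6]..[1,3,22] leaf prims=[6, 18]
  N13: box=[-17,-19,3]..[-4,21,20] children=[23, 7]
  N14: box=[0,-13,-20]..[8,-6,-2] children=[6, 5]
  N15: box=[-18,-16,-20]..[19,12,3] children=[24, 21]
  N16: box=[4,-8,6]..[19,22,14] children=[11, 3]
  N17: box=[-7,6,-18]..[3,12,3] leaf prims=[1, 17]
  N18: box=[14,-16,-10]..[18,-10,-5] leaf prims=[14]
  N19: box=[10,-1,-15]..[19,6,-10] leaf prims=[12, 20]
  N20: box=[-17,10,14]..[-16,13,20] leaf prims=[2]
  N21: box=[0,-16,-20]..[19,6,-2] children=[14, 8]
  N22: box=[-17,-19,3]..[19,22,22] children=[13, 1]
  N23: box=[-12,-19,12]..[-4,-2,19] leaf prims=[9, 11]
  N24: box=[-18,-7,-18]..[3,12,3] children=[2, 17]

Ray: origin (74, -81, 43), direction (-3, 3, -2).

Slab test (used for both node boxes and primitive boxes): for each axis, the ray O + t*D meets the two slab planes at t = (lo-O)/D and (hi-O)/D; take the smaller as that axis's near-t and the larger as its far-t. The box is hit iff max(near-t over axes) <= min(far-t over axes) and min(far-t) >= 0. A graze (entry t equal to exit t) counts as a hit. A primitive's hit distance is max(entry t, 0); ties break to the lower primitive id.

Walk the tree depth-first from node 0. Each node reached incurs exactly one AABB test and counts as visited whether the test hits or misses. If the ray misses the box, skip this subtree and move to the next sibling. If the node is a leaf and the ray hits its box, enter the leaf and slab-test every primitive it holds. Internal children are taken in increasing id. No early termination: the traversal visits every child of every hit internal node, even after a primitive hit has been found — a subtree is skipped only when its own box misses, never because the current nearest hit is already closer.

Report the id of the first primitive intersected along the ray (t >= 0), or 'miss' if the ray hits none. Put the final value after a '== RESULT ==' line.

Trace the traversal:
N0 x:[55/3,92/3] y:[62/3,103/3] z:[21/2,63/2] -> hit [62/3,92/3], descend [15, 22]
  N15 x:[55/3,92/3] y:[65/3,31] z:[20,63/2] -> hit [65/3,92/3], descend [21, 24]
    N21 x:[55/3,74/3] y:[65/3,29] z:[45/2,63/2] -> hit [45/2,74/3], descend [8, 14]
      N8 x:[55/3,64/3] y:[65/3,29] z:[24,29] -> miss, prune
      N14 x:[22,74/3] y:[68/3,25] z:[45/2,63/2] -> hit [68/3,74/3], descend [5, 6]
        N5 x:[22,67/3] y:[68/3,23] z:[57/2,63/2] -> miss, prune
        N6 x:[23,74/3] y:[68/3,25] z:[45/2,26] -> hit [23,74/3] leaf, test {P7@t=23, P15@t=49/2}
    N24 x:[71/3,92/3] y:[74/3,31] z:[20,61/2] -> hit [74/3,61/2], descend [2, 17]
      N2 x:[24,92/3] y:[74/3,82/3] z:[43/2,55/2] -> hit [74/3,82/3] leaf, test {P5(miss), P10(miss)}
      N17 x:[71/3,27] y:[29,31] z:[20,61/2] -> miss, prune
  N22 x:[55/3,91/3] y:[62/3,103/3] z:[21/2,20] -> miss, prune

Visited [0, 15, 21, 8, 14, 5, 6, 24, 2, 17, 22]. Tests: 11 box, 2 leaf. Nearest: P7.

== RESULT ==
7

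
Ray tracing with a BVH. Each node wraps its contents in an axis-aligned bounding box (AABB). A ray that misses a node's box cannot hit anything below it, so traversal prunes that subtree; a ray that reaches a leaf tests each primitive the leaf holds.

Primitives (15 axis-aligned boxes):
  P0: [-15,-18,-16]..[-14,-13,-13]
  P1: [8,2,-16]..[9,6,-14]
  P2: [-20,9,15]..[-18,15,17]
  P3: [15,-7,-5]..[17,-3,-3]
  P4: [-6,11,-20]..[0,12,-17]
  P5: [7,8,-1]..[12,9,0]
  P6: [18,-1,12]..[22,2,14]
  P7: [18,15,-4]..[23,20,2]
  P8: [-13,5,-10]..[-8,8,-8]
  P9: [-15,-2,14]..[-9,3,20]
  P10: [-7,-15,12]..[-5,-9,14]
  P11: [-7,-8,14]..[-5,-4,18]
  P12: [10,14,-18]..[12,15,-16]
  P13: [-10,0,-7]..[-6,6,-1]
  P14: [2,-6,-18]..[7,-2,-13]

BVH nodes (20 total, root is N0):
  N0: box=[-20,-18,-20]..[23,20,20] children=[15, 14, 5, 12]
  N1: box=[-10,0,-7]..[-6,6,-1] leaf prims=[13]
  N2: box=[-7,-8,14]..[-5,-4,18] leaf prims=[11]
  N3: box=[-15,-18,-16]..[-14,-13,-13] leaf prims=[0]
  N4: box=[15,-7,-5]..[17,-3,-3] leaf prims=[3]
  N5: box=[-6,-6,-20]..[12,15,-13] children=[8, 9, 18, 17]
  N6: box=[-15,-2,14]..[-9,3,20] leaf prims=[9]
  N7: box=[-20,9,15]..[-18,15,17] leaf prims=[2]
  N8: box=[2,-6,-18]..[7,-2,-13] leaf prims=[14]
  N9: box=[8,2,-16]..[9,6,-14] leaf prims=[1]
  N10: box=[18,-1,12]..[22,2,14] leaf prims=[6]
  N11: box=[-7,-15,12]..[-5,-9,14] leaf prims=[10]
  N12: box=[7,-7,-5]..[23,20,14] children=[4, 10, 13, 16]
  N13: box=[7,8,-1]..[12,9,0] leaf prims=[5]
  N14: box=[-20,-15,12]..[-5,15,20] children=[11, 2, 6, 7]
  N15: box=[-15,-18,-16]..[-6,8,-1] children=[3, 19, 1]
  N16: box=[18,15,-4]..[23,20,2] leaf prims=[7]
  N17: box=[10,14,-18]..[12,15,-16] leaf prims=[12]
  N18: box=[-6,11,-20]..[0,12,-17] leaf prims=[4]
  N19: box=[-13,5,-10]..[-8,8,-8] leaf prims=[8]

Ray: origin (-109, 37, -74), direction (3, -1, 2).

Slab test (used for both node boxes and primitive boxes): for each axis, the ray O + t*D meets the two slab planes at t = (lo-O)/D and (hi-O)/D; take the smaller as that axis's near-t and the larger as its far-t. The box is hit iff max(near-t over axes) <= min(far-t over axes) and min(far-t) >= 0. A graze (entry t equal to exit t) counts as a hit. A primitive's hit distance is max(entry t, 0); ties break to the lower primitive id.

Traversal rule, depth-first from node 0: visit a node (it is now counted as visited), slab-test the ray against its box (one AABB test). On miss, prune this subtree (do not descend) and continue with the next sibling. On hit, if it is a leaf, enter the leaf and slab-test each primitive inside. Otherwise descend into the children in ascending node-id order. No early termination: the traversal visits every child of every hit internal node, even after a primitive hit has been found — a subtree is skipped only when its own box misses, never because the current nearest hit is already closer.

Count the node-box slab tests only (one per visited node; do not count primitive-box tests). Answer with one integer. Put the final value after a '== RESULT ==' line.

Trace the traversal:
N0 x:[89/3,44] y:[17,55] z:[27,47] -> hit [89/3,44], descend [5, 12, 14, 15]
  N5 x:[103/3,121/3] y:[22,43] z:[27,61/2] -> miss, prune
  N12 x:[116/3,44] y:[17,44] z:[69/2,44] -> hit [116/3,44], descend [4, 10, 13, 16]
    N4 x:[124/3,42] y:[40,44] z:[69/2,71/2] -> miss, prune
    N10 x:[127/3,131/3] y:[35,38] z:[43,44] -> miss, prune
    N13 x:[116/3,121/3] y:[28,29] z:[73/2,37] -> miss, prune
    N16 x:[127/3,44] y:[17,22] z:[35,38] -> miss, prune
  N14 x:[89/3,104/3] y:[22,52] z:[43,47] -> miss, prune
  N15 x:[94/3,103/3] y:[29,55] z:[29,73/2] -> hit [94/3,103/3], descend [1, 3, 19]
    N1 x:[33,103/3] y:[31,37] z:[67/2,73/2] -> hit [67/2,103/3] leaf, test {P13@t=67/2}
    N3 x:[94/3,95/3] y:[50,55] z:[29,61/2] -> miss, prune
    N19 x:[32,101/3] y:[29,32] z:[32,33] -> hit [32,32] leaf, test {P8@t=32}

order=[0, 5, 12, 4, 10, 13, 16, 14, 15, 1, 3, 19]  |boxes|=12  |leaves|=2  hit=P8

== RESULT ==
12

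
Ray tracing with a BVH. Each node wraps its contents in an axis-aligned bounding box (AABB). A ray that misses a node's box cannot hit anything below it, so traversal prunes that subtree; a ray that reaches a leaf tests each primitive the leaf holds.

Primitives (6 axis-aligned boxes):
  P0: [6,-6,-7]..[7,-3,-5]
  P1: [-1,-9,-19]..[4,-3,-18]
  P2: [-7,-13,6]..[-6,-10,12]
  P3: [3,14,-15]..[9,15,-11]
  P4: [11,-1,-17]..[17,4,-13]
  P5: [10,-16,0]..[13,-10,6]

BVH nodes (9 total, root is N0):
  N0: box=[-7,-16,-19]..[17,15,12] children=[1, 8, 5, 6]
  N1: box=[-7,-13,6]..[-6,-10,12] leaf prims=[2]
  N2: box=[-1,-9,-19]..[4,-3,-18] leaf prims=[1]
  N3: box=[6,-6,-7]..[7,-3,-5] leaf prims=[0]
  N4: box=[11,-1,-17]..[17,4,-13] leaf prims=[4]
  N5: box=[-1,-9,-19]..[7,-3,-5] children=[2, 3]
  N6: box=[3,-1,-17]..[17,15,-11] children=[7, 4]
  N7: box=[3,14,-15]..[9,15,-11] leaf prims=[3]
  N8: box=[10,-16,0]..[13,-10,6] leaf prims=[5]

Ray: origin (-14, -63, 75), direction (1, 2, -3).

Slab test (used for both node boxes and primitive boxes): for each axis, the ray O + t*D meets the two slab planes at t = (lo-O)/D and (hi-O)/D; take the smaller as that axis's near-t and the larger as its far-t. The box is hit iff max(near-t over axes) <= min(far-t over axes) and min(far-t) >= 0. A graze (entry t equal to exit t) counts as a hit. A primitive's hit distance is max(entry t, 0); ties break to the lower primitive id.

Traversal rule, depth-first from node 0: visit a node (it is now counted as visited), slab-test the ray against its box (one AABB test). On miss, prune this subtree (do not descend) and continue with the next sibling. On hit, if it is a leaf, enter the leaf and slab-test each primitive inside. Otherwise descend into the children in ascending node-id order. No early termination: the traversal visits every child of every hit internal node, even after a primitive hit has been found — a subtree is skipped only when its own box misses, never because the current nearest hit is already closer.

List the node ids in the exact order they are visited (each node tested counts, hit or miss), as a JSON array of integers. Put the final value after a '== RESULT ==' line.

Traverse from the root:
N0 x:[7,31] y:[47/2,39] z:[21,94/3] -> hit [47/2,31], descend [1, 5, 6, 8]
  N1 x:[7,8] y:[25,53/2] z:[21,23] -> miss, prune
  N5 x:[13,21] y:[27,30] z:[80/3,94/3] -> miss, prune
  N6 x:[17,31] y:[31,39] z:[86/3,92/3] -> miss, prune
  N8 x:[24,27] y:[47/2,53/2] z:[23,25] -> hit [24,25] leaf, test {P5@t=24}

order=[0, 1, 5, 6, 8]  |boxes|=5  |leaves|=1  hit=P5

== RESULT ==
[0, 1, 5, 6, 8]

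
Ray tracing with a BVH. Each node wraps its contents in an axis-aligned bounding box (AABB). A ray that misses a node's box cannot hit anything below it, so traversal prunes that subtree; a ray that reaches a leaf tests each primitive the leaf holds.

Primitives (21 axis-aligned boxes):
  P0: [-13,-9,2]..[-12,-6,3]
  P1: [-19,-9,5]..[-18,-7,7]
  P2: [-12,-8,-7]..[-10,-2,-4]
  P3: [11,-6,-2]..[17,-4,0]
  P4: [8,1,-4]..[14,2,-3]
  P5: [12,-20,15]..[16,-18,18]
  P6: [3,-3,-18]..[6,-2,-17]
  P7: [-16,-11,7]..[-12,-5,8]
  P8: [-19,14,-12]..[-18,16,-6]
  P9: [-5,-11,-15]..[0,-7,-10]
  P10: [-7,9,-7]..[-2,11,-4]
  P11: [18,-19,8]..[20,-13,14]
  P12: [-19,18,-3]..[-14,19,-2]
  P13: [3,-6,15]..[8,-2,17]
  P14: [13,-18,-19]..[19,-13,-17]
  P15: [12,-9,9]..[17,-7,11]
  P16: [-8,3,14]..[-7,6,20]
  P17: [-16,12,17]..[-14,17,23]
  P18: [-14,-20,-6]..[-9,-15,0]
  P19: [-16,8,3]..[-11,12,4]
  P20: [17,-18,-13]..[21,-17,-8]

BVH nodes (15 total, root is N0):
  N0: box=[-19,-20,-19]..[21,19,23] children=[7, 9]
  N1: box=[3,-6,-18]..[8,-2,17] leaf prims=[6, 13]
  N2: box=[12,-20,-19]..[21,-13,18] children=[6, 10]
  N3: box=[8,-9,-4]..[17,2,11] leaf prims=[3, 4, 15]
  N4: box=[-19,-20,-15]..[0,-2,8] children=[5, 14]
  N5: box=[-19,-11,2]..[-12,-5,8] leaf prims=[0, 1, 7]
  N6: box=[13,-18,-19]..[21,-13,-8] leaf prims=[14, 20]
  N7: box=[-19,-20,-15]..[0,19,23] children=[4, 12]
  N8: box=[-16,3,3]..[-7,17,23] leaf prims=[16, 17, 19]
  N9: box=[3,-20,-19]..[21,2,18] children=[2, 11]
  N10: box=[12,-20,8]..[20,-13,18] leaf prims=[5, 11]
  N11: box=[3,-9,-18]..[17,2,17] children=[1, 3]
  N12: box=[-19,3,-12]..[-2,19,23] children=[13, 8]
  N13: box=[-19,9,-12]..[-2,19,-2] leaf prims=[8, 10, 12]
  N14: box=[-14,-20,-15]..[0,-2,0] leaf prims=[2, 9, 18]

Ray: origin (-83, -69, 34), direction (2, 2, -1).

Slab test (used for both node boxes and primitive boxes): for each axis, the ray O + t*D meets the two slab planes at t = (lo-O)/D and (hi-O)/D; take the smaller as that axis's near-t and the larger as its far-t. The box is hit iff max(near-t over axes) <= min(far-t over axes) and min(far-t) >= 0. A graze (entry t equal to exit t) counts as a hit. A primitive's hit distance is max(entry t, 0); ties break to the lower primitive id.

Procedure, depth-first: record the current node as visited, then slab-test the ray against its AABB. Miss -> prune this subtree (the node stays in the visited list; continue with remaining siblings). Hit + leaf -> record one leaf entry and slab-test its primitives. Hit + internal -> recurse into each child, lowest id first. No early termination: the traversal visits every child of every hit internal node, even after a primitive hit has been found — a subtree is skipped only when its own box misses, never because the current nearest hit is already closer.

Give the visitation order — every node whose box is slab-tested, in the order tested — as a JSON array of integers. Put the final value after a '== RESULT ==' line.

Traverse from the root:
N0 x:[32,52] y:[49/2,44] z:[11,53] -> hit [32,44], descend [7, 9]
  N7 x:[32,83/2] y:[49/2,44] z:[11,49] -> hit [32,83/2], descend [4, 12]
    N4 x:[32,83/2] y:[49/2,67/2] z:[26,49] -> hit [32,67/2], descend [5, 14]
      N5 x:[32,71/2] y:[29,32] z:[26,32] -> hit [32,32] leaf, test {P0(miss), P1(miss), P7(miss)}
      N14 x:[69/2,83/2] y:[49/2,67/2] z:[34,49] -> miss, prune
    N12 x:[32,81/2] y:[36,44] z:[11,46] -> hit [36,81/2], descend [8, 13]
      N8 x:[67/2,38] y:[36,43] z:[11,31] -> miss, prune
      N13 x:[32,81/2] y:[39,44] z:[36,46] -> hit [39,81/2] leaf, test {P8(miss), P10@t=39, P12(miss)}
  N9 x:[43,52] y:[49/2,71/2] z:[16,53] -> miss, prune

order=[0, 7, 4, 5, 14, 12, 8, 13, 9]  |boxes|=9  |leaves|=2  hit=P10

== RESULT ==
[0, 7, 4, 5, 14, 12, 8, 13, 9]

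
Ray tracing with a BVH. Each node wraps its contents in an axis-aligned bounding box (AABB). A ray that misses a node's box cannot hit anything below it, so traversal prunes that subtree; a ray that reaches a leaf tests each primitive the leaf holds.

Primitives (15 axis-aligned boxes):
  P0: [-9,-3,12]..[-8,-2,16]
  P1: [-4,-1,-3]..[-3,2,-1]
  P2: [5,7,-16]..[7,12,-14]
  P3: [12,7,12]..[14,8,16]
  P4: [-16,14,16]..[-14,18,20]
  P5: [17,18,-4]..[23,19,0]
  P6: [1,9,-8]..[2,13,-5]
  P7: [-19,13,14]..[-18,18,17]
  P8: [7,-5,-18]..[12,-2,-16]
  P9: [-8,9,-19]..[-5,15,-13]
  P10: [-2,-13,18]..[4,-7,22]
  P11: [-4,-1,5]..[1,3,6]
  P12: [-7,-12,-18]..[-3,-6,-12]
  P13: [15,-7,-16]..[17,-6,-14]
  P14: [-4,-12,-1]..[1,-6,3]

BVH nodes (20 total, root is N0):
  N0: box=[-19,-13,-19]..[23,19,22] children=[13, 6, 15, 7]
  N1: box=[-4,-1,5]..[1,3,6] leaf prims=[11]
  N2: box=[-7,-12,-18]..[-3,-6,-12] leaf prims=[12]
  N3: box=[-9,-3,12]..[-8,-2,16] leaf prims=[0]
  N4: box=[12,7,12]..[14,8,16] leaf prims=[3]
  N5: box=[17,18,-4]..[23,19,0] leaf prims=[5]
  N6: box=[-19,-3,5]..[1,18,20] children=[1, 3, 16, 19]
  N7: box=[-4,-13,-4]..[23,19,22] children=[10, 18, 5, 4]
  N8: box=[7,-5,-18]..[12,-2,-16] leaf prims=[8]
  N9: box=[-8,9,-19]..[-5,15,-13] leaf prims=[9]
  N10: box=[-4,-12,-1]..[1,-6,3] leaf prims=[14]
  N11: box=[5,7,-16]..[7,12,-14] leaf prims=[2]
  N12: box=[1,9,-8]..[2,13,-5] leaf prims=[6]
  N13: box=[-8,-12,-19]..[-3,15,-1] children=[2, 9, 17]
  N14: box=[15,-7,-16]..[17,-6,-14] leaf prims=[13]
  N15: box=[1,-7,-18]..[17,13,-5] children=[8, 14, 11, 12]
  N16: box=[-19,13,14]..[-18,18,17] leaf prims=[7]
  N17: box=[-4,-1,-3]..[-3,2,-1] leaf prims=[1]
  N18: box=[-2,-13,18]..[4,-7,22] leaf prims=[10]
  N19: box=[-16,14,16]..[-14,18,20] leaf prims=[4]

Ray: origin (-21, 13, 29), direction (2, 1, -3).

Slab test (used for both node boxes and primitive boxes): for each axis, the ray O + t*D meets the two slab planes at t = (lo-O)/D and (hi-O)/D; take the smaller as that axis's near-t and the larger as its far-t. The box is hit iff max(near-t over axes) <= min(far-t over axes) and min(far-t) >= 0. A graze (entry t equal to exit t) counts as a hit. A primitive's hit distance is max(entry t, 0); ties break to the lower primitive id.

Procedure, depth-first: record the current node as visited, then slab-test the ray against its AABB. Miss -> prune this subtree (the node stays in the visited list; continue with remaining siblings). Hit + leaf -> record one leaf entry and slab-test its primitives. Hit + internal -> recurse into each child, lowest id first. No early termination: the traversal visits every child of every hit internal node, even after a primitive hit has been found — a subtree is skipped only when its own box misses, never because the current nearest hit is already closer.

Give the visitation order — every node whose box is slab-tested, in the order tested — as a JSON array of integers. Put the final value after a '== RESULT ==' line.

Walk:
N0 x:[1,22] y:[-26,6] z:[7/3,16] -> hit [7/3,6], descend [6, 7, 13, 15]
  N6 x:[1,11] y:[-16,5] z:[3,8] -> hit [3,5], descend [1, 3, 16, 19]
    N1 x:[17/2,11] y:[-14,-10] z:[23/3,8] -> miss, prune
    N3 x:[6,13/2] y:[-16,-15] z:[13/3,17/3] -> miss, prune
    N16 x:[1,3/2] y:[0,5] z:[4,5] -> miss, prune
    N19 x:[5/2,7/2] y:[1,5] z:[3,13/3] -> hit [3,7/2] leaf, test {P4@t=3}
  N7 x:[17/2,22] y:[-26,6] z:[7/3,11] -> miss, prune
  N13 x:[13/2,9] y:[-25,2] z:[10,16] -> miss, prune
  N15 x:[11,19] y:[-20,0] z:[34/3,47/3] -> miss, prune

Summary -> nodes [0, 6, 1, 3, 16, 19, 7, 13, 15]; box-tests=9; leaf-entries=1; first=P4

== RESULT ==
[0, 6, 1, 3, 16, 19, 7, 13, 15]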